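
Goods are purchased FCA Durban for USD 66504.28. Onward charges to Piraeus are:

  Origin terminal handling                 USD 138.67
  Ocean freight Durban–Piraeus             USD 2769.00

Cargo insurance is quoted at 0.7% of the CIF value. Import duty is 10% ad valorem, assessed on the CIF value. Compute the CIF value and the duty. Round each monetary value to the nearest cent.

CIF value: USD 69901.26; import duty: USD 6990.13

Let C be the CIF value. C = FCA price + pre-shipment costs + freight + 0.7% × C
C − 0.7% × C = 66504.28 + 138.67 + 2769.00
0.993 × C = 69411.95
C = 69411.95 / 0.993 = 69901.26
Insurance premium = 0.7% × 69901.26 = 489.31
Import duty = 69901.26 × 10% = 6990.13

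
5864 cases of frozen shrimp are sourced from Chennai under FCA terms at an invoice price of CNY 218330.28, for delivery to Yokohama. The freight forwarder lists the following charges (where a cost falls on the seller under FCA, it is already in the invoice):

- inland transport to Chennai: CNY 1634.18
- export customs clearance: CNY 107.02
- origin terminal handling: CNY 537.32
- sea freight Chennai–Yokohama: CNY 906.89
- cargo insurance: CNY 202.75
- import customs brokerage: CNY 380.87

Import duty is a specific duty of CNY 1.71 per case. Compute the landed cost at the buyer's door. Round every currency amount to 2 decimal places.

Total landed cost: CNY 230385.55

FCA: the seller delivers export-cleared goods to the carrier; the buyer bears costs from that point.
Already in the invoice (seller's account under FCA): inland to port, export clearance — exclude.
CIF value = FCA price + origin terminal + freight + insurance = 218330.28 + 537.32 + 906.89 + 202.75 = 219977.24
Import duty = 5864 × 1.71 = 10027.44
Buyer bears: origin terminal 537.32 + freight 906.89 + insurance 202.75 + brokerage 380.87 + duty 10027.44 = 12055.27
Landed cost = invoice 218330.28 + 12055.27 = 230385.55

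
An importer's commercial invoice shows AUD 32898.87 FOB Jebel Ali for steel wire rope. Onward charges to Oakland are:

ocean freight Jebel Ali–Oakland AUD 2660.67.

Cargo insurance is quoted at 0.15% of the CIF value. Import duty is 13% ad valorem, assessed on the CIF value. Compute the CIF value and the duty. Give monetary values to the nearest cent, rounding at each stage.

CIF value: AUD 35612.96; import duty: AUD 4629.68

Let C be the CIF value. C = FOB price + freight + 0.15% × C
C − 0.15% × C = 32898.87 + 2660.67
0.9985 × C = 35559.54
C = 35559.54 / 0.9985 = 35612.96
Insurance premium = 0.15% × 35612.96 = 53.42
Import duty = 35612.96 × 13% = 4629.68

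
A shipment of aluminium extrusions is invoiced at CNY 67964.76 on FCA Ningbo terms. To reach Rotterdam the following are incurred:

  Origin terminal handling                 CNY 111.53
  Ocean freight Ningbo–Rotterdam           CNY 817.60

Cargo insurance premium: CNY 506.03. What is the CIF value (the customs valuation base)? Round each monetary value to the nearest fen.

CIF = FCA price + pre-shipment costs + freight + insurance
CIF = 67964.76 + 111.53 + 817.60 + 506.03 = 69399.92

CIF value: CNY 69399.92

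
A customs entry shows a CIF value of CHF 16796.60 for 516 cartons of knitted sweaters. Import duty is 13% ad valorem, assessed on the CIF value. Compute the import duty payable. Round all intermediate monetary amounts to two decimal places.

Import duty = 16796.60 × 13% = 2183.56

Import duty: CHF 2183.56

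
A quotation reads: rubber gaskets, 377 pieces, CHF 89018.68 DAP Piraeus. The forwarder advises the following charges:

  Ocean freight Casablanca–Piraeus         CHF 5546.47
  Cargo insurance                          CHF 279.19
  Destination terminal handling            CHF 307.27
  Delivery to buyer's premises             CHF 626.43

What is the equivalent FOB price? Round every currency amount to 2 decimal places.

From DAP to FOB, the seller no longer bears: freight, insurance, destination terminal, delivery.
FOB price = 89018.68 − 5546.47 − 279.19 − 307.27 − 626.43 = 82259.32

FOB price: CHF 82259.32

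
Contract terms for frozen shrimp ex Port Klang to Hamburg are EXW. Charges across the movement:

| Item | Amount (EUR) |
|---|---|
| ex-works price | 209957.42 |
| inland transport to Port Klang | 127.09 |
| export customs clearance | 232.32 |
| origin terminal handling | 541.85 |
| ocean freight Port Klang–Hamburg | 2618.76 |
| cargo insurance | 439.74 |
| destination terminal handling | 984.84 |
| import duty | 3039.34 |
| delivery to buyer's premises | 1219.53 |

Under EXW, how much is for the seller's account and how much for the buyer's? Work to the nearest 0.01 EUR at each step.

EXW: the seller makes goods available at their premises; the buyer bears all onward costs.
Seller's account: goods 209957.42 = 209957.42
Buyer's account: inland to port 127.09 + export clearance 232.32 + origin terminal 541.85 + freight 2618.76 + insurance 439.74 + destination terminal 984.84 + duty 3039.34 + delivery 1219.53 = 9203.47

Seller: EUR 209957.42; buyer: EUR 9203.47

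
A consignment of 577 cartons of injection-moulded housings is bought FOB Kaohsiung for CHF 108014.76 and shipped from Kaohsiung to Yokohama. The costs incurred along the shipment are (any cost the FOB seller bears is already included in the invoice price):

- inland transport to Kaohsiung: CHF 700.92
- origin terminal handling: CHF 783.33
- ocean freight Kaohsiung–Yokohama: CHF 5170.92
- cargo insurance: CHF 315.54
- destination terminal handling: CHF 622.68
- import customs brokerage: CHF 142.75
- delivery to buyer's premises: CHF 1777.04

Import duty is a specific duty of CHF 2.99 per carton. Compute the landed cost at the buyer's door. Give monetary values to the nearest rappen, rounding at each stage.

Total landed cost: CHF 117768.92

FOB: the seller bears costs until goods are on board at the origin port; the buyer bears freight, insurance and all costs thereafter.
Already in the invoice (seller's account under FOB): inland to port, origin terminal — exclude.
CIF value = FOB price + freight + insurance = 108014.76 + 5170.92 + 315.54 = 113501.22
Import duty = 577 × 2.99 = 1725.23
Buyer bears: freight 5170.92 + insurance 315.54 + destination terminal 622.68 + brokerage 142.75 + delivery 1777.04 + duty 1725.23 = 9754.16
Landed cost = invoice 108014.76 + 9754.16 = 117768.92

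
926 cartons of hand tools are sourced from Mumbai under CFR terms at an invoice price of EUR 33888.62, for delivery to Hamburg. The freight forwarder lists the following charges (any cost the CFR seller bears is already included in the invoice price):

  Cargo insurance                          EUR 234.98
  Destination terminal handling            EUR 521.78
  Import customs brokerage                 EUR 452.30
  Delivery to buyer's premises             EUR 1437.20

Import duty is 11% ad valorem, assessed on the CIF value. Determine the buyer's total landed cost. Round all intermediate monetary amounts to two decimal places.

Total landed cost: EUR 40288.48

CFR: the seller pays costs through ocean freight to the destination port, but not insurance.
CIF value = CFR price + insurance = 33888.62 + 234.98 = 34123.60
Import duty = 34123.60 × 11% = 3753.60
Buyer bears: insurance 234.98 + destination terminal 521.78 + brokerage 452.30 + delivery 1437.20 + duty 3753.60 = 6399.86
Landed cost = invoice 33888.62 + 6399.86 = 40288.48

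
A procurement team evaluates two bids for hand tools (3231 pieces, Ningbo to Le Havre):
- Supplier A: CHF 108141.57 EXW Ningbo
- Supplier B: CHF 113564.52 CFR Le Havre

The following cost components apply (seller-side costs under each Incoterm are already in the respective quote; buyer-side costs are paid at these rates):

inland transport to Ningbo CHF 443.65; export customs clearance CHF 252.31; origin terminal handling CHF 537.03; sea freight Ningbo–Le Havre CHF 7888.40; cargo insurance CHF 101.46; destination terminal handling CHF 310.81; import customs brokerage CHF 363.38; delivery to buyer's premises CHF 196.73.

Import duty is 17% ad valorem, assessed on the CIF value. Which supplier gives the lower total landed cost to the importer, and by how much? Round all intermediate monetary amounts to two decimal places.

Supplier A (EXW):
CIF value = EXW price + inland to port + export clearance + origin terminal + freight + insurance = 108141.57 + 443.65 + 252.31 + 537.03 + 7888.40 + 101.46 = 117364.42
Import duty = 117364.42 × 17% = 19951.95
Buyer bears (A): 443.65 + 252.31 + 537.03 + 7888.40 + 101.46 + 310.81 + 363.38 + 196.73 = 10093.77
Landed cost (A) = invoice 108141.57 + 10093.77 + duty 19951.95 = 138187.29
Supplier B (CFR):
CIF value = CFR price + insurance = 113564.52 + 101.46 = 113665.98
Import duty = 113665.98 × 17% = 19323.22
Buyer bears (B): 101.46 + 310.81 + 363.38 + 196.73 = 972.38
Landed cost (B) = invoice 113564.52 + 972.38 + duty 19323.22 = 133860.12
Difference = |138187.29 − 133860.12| = 4327.17

Supplier B is cheaper by CHF 4327.17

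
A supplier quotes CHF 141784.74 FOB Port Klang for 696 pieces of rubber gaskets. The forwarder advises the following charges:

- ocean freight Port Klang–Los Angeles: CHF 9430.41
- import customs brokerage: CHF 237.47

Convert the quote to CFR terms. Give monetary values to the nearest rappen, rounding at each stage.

CFR price: CHF 151215.15

Not relevant to the conversion: brokerage — on the buyer under both terms; not part of either seller's price.
From FOB to CFR, the seller additionally bears: freight.
CFR price = 141784.74 + 9430.41 = 151215.15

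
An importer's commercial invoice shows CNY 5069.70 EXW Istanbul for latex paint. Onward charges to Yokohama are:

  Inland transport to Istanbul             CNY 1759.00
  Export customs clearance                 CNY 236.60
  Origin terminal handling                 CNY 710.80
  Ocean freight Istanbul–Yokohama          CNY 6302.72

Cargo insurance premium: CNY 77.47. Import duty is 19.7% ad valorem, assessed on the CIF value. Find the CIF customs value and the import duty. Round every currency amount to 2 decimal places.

CIF value: CNY 14156.29; import duty: CNY 2788.79

CIF = EXW price + pre-shipment costs + freight + insurance
CIF = 5069.70 + 1759.00 + 236.60 + 710.80 + 6302.72 + 77.47 = 14156.29
Import duty = 14156.29 × 19.7% = 2788.79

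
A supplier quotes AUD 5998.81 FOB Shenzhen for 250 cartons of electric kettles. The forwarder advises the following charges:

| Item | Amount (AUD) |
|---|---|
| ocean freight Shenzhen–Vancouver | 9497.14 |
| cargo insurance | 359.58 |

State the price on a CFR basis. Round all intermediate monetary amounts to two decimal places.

CFR price: AUD 15495.95

Not relevant to the conversion: insurance — on the buyer under both terms; not part of either seller's price.
From FOB to CFR, the seller additionally bears: freight.
CFR price = 5998.81 + 9497.14 = 15495.95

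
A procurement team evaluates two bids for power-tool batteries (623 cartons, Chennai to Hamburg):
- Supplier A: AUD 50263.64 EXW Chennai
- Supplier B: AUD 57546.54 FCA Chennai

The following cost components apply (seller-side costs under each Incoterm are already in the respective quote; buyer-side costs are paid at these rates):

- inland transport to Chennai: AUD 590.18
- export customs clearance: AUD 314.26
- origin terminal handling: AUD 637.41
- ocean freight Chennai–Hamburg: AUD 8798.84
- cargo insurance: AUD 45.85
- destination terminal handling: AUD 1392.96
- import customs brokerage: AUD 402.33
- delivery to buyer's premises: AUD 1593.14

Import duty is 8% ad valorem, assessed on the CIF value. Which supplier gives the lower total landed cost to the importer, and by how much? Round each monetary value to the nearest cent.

Supplier A (EXW):
CIF value = EXW price + inland to port + export clearance + origin terminal + freight + insurance = 50263.64 + 590.18 + 314.26 + 637.41 + 8798.84 + 45.85 = 60650.18
Import duty = 60650.18 × 8% = 4852.01
Buyer bears (A): 590.18 + 314.26 + 637.41 + 8798.84 + 45.85 + 1392.96 + 402.33 + 1593.14 = 13774.97
Landed cost (A) = invoice 50263.64 + 13774.97 + duty 4852.01 = 68890.62
Supplier B (FCA):
CIF value = FCA price + origin terminal + freight + insurance = 57546.54 + 637.41 + 8798.84 + 45.85 = 67028.64
Import duty = 67028.64 × 8% = 5362.29
Buyer bears (B): 637.41 + 8798.84 + 45.85 + 1392.96 + 402.33 + 1593.14 = 12870.53
Landed cost (B) = invoice 57546.54 + 12870.53 + duty 5362.29 = 75779.36
Difference = |68890.62 − 75779.36| = 6888.74

Supplier A is cheaper by AUD 6888.74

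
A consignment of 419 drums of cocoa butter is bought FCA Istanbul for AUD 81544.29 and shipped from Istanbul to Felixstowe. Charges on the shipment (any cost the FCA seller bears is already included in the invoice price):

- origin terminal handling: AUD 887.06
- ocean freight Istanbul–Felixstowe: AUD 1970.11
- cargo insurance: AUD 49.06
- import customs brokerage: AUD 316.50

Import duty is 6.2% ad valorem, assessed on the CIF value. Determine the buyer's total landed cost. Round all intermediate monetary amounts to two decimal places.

Total landed cost: AUD 90002.95

FCA: the seller delivers export-cleared goods to the carrier; the buyer bears costs from that point.
CIF value = FCA price + origin terminal + freight + insurance = 81544.29 + 887.06 + 1970.11 + 49.06 = 84450.52
Import duty = 84450.52 × 6.2% = 5235.93
Buyer bears: origin terminal 887.06 + freight 1970.11 + insurance 49.06 + brokerage 316.50 + duty 5235.93 = 8458.66
Landed cost = invoice 81544.29 + 8458.66 = 90002.95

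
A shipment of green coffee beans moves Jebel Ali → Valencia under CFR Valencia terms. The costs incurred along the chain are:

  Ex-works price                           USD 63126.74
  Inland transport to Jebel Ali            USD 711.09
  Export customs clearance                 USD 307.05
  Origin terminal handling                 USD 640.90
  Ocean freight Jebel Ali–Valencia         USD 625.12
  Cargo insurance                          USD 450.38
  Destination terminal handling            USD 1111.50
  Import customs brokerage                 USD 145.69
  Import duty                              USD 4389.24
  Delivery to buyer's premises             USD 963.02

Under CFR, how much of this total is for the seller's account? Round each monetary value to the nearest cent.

Seller's account: USD 65410.90

CFR: the seller pays costs through ocean freight to the destination port, but not insurance.
Seller's account: goods 63126.74 + inland to port 711.09 + export clearance 307.05 + origin terminal 640.90 + freight 625.12 = 65410.90
Buyer's account: insurance 450.38 + destination terminal 1111.50 + brokerage 145.69 + duty 4389.24 + delivery 963.02 = 7059.83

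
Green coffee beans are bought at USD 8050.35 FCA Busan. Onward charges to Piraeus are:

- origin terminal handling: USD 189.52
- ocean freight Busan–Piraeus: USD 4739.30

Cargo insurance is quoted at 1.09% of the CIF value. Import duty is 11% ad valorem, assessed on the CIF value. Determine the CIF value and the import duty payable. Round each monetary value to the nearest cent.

CIF value: USD 13122.20; import duty: USD 1443.44

Let C be the CIF value. C = FCA price + pre-shipment costs + freight + 1.09% × C
C − 1.09% × C = 8050.35 + 189.52 + 4739.30
0.9891 × C = 12979.17
C = 12979.17 / 0.9891 = 13122.20
Insurance premium = 1.09% × 13122.20 = 143.03
Import duty = 13122.20 × 11% = 1443.44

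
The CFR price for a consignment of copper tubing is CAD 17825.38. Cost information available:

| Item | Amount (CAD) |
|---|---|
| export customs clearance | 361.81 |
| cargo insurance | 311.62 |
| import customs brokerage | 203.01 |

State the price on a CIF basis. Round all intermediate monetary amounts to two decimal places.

CIF price: CAD 18137.00

Not relevant to the conversion: export clearance — on the seller under both CFR and CIF; already in the CFR price and stays in the CIF price. brokerage — on the buyer under both terms; not part of either seller's price.
From CFR to CIF, the seller additionally bears: insurance.
CIF price = 17825.38 + 311.62 = 18137.00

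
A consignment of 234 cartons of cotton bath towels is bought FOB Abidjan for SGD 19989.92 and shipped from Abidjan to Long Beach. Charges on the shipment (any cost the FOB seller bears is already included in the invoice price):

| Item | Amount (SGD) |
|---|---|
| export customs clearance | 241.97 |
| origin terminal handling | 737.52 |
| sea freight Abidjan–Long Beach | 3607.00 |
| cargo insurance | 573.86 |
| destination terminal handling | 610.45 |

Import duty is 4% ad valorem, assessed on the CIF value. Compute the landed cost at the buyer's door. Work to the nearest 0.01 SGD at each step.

Total landed cost: SGD 25748.06

FOB: the seller bears costs until goods are on board at the origin port; the buyer bears freight, insurance and all costs thereafter.
Already in the invoice (seller's account under FOB): export clearance, origin terminal — exclude.
CIF value = FOB price + freight + insurance = 19989.92 + 3607.00 + 573.86 = 24170.78
Import duty = 24170.78 × 4% = 966.83
Buyer bears: freight 3607.00 + insurance 573.86 + destination terminal 610.45 + duty 966.83 = 5758.14
Landed cost = invoice 19989.92 + 5758.14 = 25748.06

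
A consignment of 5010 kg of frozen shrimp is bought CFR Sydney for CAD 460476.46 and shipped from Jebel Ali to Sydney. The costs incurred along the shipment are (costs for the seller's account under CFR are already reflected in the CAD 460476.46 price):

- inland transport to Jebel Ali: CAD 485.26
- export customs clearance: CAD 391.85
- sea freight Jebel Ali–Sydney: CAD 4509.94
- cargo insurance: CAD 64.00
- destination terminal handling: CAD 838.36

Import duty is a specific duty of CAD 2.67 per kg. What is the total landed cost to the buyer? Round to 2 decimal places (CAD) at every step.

CFR: the seller pays costs through ocean freight to the destination port, but not insurance.
Already in the invoice (seller's account under CFR): inland to port, export clearance, freight — exclude.
CIF value = CFR price + insurance = 460476.46 + 64.00 = 460540.46
Import duty = 5010 × 2.67 = 13376.70
Buyer bears: insurance 64.00 + destination terminal 838.36 + duty 13376.70 = 14279.06
Landed cost = invoice 460476.46 + 14279.06 = 474755.52

Total landed cost: CAD 474755.52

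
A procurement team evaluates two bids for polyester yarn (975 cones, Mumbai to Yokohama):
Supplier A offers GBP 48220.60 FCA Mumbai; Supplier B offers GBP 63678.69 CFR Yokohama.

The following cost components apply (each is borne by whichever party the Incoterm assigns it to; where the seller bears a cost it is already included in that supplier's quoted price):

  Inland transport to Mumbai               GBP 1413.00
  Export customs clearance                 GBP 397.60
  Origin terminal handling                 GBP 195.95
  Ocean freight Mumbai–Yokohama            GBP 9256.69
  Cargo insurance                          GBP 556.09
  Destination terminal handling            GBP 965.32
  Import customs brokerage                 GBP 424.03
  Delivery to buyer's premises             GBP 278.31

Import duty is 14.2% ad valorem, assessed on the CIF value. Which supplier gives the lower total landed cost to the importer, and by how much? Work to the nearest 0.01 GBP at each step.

Supplier A is cheaper by GBP 6858.23

Supplier A (FCA):
CIF value = FCA price + origin terminal + freight + insurance = 48220.60 + 195.95 + 9256.69 + 556.09 = 58229.33
Import duty = 58229.33 × 14.2% = 8268.56
Buyer bears (A): 195.95 + 9256.69 + 556.09 + 965.32 + 424.03 + 278.31 = 11676.39
Landed cost (A) = invoice 48220.60 + 11676.39 + duty 8268.56 = 68165.55
Supplier B (CFR):
CIF value = CFR price + insurance = 63678.69 + 556.09 = 64234.78
Import duty = 64234.78 × 14.2% = 9121.34
Buyer bears (B): 556.09 + 965.32 + 424.03 + 278.31 = 2223.75
Landed cost (B) = invoice 63678.69 + 2223.75 + duty 9121.34 = 75023.78
Difference = |68165.55 − 75023.78| = 6858.23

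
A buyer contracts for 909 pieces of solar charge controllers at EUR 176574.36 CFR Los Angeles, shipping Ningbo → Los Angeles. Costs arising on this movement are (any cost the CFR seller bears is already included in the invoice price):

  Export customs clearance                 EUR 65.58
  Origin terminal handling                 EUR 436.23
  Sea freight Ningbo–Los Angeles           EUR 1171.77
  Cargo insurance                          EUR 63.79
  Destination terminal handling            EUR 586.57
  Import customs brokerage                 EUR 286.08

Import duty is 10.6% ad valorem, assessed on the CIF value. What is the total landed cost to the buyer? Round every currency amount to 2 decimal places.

Total landed cost: EUR 196234.44

CFR: the seller pays costs through ocean freight to the destination port, but not insurance.
Already in the invoice (seller's account under CFR): export clearance, origin terminal, freight — exclude.
CIF value = CFR price + insurance = 176574.36 + 63.79 = 176638.15
Import duty = 176638.15 × 10.6% = 18723.64
Buyer bears: insurance 63.79 + destination terminal 586.57 + brokerage 286.08 + duty 18723.64 = 19660.08
Landed cost = invoice 176574.36 + 19660.08 = 196234.44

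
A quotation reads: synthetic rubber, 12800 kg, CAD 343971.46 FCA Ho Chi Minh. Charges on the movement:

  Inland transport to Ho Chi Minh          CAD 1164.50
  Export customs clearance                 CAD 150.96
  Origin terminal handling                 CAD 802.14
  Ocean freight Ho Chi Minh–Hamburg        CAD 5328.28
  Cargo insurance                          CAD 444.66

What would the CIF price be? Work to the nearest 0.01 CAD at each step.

Not relevant to the conversion: export clearance, inland to port — on the seller under both FCA and CIF; already in the FCA price and stays in the CIF price.
From FCA to CIF, the seller additionally bears: origin terminal, freight, insurance.
CIF price = 343971.46 + 802.14 + 5328.28 + 444.66 = 350546.54

CIF price: CAD 350546.54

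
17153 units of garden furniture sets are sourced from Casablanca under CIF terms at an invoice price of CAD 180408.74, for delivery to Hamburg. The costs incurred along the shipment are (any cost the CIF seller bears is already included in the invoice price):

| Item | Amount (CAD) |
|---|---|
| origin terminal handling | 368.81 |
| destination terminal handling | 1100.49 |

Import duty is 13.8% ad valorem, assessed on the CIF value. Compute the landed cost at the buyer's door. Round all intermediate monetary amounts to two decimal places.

CIF: the seller pays costs through ocean freight and marine insurance to the destination port.
Already in the invoice (seller's account under CIF): origin terminal — exclude.
The CIF price already equals the CIF value: 180408.74
Import duty = 180408.74 × 13.8% = 24896.41
Buyer bears: destination terminal 1100.49 + duty 24896.41 = 25996.90
Landed cost = invoice 180408.74 + 25996.90 = 206405.64

Total landed cost: CAD 206405.64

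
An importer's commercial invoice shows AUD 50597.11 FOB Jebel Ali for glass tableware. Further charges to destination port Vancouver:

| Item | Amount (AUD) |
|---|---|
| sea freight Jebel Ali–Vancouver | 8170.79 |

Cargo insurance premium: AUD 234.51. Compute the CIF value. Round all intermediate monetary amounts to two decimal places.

CIF = FOB price + freight + insurance
CIF = 50597.11 + 8170.79 + 234.51 = 59002.41

CIF value: AUD 59002.41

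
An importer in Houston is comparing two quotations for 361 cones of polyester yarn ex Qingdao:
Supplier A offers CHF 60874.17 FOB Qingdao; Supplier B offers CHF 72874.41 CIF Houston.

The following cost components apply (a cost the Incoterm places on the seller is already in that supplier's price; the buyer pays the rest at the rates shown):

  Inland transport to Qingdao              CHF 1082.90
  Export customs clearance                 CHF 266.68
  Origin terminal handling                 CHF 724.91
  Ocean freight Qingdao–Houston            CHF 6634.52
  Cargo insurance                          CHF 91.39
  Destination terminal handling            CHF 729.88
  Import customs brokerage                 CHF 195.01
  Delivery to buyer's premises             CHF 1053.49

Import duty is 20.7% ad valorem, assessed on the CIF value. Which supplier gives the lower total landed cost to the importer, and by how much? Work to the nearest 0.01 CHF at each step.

Supplier A (FOB):
CIF value = FOB price + freight + insurance = 60874.17 + 6634.52 + 91.39 = 67600.08
Import duty = 67600.08 × 20.7% = 13993.22
Buyer bears (A): 6634.52 + 91.39 + 729.88 + 195.01 + 1053.49 = 8704.29
Landed cost (A) = invoice 60874.17 + 8704.29 + duty 13993.22 = 83571.68
Supplier B (CIF):
The CIF price already equals the CIF value: 72874.41
Import duty = 72874.41 × 20.7% = 15085.00
Buyer bears (B): 729.88 + 195.01 + 1053.49 = 1978.38
Landed cost (B) = invoice 72874.41 + 1978.38 + duty 15085.00 = 89937.79
Difference = |83571.68 − 89937.79| = 6366.11

Supplier A is cheaper by CHF 6366.11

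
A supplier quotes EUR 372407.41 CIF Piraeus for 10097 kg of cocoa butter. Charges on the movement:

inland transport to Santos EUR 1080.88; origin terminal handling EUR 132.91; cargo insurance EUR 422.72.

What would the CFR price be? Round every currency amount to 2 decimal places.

CFR price: EUR 371984.69

Not relevant to the conversion: inland to port, origin terminal — on the seller under both CIF and CFR; already in the CIF price and stays in the CFR price.
From CIF to CFR, the seller no longer bears: insurance.
CFR price = 372407.41 − 422.72 = 371984.69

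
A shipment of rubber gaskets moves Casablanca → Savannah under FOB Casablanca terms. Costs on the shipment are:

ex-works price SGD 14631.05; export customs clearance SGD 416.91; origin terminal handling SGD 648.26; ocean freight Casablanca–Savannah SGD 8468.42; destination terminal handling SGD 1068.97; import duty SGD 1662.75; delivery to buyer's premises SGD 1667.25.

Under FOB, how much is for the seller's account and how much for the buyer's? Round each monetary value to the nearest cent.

Seller: SGD 15696.22; buyer: SGD 12867.39

FOB: the seller bears costs until goods are on board at the origin port; the buyer bears freight, insurance and all costs thereafter.
Seller's account: goods 14631.05 + export clearance 416.91 + origin terminal 648.26 = 15696.22
Buyer's account: freight 8468.42 + destination terminal 1068.97 + duty 1662.75 + delivery 1667.25 = 12867.39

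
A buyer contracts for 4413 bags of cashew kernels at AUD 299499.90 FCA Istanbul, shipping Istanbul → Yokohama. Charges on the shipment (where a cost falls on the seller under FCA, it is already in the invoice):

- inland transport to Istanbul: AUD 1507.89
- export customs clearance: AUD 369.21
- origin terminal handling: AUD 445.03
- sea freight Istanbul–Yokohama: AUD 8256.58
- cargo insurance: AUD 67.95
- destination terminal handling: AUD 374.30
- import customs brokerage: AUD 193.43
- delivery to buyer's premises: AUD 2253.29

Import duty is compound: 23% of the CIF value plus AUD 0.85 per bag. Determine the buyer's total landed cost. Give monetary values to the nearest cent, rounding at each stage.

Total landed cost: AUD 385743.51

FCA: the seller delivers export-cleared goods to the carrier; the buyer bears costs from that point.
Already in the invoice (seller's account under FCA): inland to port, export clearance — exclude.
CIF value = FCA price + origin terminal + freight + insurance = 299499.90 + 445.03 + 8256.58 + 67.95 = 308269.46
Ad valorem component: 308269.46 × 23% = 70901.98
Specific component: 4413 × 0.85 = 3751.05
Import duty = 70901.98 + 3751.05 = 74653.03
Buyer bears: origin terminal 445.03 + freight 8256.58 + insurance 67.95 + destination terminal 374.30 + brokerage 193.43 + delivery 2253.29 + duty 74653.03 = 86243.61
Landed cost = invoice 299499.90 + 86243.61 = 385743.51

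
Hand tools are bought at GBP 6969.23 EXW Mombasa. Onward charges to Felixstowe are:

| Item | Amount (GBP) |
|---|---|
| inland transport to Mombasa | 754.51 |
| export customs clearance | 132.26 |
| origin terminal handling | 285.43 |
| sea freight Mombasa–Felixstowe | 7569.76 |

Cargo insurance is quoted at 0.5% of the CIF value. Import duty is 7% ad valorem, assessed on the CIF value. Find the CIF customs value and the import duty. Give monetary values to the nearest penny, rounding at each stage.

CIF value: GBP 15790.14; import duty: GBP 1105.31

Let C be the CIF value. C = EXW price + pre-shipment costs + freight + 0.5% × C
C − 0.5% × C = 6969.23 + 754.51 + 132.26 + 285.43 + 7569.76
0.995 × C = 15711.19
C = 15711.19 / 0.995 = 15790.14
Insurance premium = 0.5% × 15790.14 = 78.95
Import duty = 15790.14 × 7% = 1105.31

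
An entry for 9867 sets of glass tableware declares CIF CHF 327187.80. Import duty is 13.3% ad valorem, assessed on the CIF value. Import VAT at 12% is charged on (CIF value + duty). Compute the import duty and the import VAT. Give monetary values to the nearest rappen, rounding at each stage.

Import duty: CHF 43515.98; import VAT: CHF 44484.45

Import duty = 327187.80 × 13.3% = 43515.98
VAT base = CIF + duty = 327187.80 + 43515.98 = 370703.78
Import VAT = 370703.78 × 12% = 44484.45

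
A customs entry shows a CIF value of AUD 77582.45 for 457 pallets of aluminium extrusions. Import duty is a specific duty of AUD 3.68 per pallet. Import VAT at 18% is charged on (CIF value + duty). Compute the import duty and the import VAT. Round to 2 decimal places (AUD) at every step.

Import duty = 457 × 3.68 = 1681.76
VAT base = CIF + duty = 77582.45 + 1681.76 = 79264.21
Import VAT = 79264.21 × 18% = 14267.56

Import duty: AUD 1681.76; import VAT: AUD 14267.56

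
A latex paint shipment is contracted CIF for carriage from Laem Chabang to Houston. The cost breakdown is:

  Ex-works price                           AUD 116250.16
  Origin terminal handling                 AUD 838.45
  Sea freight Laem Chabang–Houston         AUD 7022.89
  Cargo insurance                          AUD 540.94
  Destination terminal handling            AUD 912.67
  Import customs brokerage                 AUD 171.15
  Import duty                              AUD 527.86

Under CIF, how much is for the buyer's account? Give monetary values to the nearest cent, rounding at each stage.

CIF: the seller pays costs through ocean freight and marine insurance to the destination port.
Seller's account: goods 116250.16 + origin terminal 838.45 + freight 7022.89 + insurance 540.94 = 124652.44
Buyer's account: destination terminal 912.67 + brokerage 171.15 + duty 527.86 = 1611.68

Buyer's account: AUD 1611.68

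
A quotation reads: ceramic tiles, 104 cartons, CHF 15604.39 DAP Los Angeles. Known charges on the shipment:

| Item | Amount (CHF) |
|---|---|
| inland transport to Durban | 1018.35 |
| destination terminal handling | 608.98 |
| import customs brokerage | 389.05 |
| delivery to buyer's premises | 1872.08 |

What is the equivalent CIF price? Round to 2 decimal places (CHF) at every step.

CIF price: CHF 13123.33

Not relevant to the conversion: inland to port — on the seller under both DAP and CIF; already in the DAP price and stays in the CIF price. brokerage — on the buyer under both terms; not part of either seller's price.
From DAP to CIF, the seller no longer bears: destination terminal, delivery.
CIF price = 15604.39 − 608.98 − 1872.08 = 13123.33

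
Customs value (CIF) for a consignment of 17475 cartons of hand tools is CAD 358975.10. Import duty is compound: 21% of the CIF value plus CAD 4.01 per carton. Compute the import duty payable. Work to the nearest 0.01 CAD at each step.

Import duty: CAD 145459.52

Ad valorem component: 358975.10 × 21% = 75384.77
Specific component: 17475 × 4.01 = 70074.75
Import duty = 75384.77 + 70074.75 = 145459.52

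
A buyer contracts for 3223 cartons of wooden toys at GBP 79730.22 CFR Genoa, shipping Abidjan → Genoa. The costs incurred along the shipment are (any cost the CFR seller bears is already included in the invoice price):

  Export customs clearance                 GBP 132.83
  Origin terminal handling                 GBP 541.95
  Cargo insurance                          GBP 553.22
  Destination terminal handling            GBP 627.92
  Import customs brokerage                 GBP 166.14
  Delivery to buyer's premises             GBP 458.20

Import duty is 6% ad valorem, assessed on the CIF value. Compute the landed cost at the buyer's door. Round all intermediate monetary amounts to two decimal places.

CFR: the seller pays costs through ocean freight to the destination port, but not insurance.
Already in the invoice (seller's account under CFR): export clearance, origin terminal — exclude.
CIF value = CFR price + insurance = 79730.22 + 553.22 = 80283.44
Import duty = 80283.44 × 6% = 4817.01
Buyer bears: insurance 553.22 + destination terminal 627.92 + brokerage 166.14 + delivery 458.20 + duty 4817.01 = 6622.49
Landed cost = invoice 79730.22 + 6622.49 = 86352.71

Total landed cost: GBP 86352.71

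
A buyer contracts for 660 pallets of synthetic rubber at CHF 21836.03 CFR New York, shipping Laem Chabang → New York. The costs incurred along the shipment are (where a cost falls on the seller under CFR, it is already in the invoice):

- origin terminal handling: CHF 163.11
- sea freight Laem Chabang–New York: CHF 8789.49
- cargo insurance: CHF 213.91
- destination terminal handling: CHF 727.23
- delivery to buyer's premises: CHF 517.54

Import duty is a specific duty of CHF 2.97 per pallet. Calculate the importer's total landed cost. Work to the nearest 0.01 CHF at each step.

Total landed cost: CHF 25254.91

CFR: the seller pays costs through ocean freight to the destination port, but not insurance.
Already in the invoice (seller's account under CFR): origin terminal, freight — exclude.
CIF value = CFR price + insurance = 21836.03 + 213.91 = 22049.94
Import duty = 660 × 2.97 = 1960.20
Buyer bears: insurance 213.91 + destination terminal 727.23 + delivery 517.54 + duty 1960.20 = 3418.88
Landed cost = invoice 21836.03 + 3418.88 = 25254.91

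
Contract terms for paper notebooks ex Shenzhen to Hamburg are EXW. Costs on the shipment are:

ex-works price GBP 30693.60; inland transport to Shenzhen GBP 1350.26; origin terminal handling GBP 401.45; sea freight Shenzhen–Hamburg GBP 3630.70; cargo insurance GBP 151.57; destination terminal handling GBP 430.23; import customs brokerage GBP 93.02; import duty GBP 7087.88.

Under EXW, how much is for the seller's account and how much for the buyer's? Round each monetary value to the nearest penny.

Seller: GBP 30693.60; buyer: GBP 13145.11

EXW: the seller makes goods available at their premises; the buyer bears all onward costs.
Seller's account: goods 30693.60 = 30693.60
Buyer's account: inland to port 1350.26 + origin terminal 401.45 + freight 3630.70 + insurance 151.57 + destination terminal 430.23 + brokerage 93.02 + duty 7087.88 = 13145.11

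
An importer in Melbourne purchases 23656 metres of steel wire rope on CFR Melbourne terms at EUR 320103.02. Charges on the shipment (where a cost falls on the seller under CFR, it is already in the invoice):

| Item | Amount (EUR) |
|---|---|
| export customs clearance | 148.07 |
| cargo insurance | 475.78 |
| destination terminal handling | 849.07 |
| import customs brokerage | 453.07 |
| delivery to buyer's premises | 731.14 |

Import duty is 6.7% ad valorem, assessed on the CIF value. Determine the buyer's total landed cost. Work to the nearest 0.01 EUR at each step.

Total landed cost: EUR 344090.86

CFR: the seller pays costs through ocean freight to the destination port, but not insurance.
Already in the invoice (seller's account under CFR): export clearance — exclude.
CIF value = CFR price + insurance = 320103.02 + 475.78 = 320578.80
Import duty = 320578.80 × 6.7% = 21478.78
Buyer bears: insurance 475.78 + destination terminal 849.07 + brokerage 453.07 + delivery 731.14 + duty 21478.78 = 23987.84
Landed cost = invoice 320103.02 + 23987.84 = 344090.86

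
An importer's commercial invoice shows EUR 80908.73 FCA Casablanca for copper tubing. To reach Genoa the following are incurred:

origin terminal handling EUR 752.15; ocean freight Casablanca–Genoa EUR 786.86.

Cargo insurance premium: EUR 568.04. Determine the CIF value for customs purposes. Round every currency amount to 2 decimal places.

CIF = FCA price + pre-shipment costs + freight + insurance
CIF = 80908.73 + 752.15 + 786.86 + 568.04 = 83015.78

CIF value: EUR 83015.78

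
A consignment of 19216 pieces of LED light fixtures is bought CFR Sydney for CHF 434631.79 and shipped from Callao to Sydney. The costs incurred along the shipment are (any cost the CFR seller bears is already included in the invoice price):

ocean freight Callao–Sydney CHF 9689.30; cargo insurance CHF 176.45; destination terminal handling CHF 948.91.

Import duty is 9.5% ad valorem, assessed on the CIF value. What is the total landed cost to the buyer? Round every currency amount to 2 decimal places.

CFR: the seller pays costs through ocean freight to the destination port, but not insurance.
Already in the invoice (seller's account under CFR): freight — exclude.
CIF value = CFR price + insurance = 434631.79 + 176.45 = 434808.24
Import duty = 434808.24 × 9.5% = 41306.78
Buyer bears: insurance 176.45 + destination terminal 948.91 + duty 41306.78 = 42432.14
Landed cost = invoice 434631.79 + 42432.14 = 477063.93

Total landed cost: CHF 477063.93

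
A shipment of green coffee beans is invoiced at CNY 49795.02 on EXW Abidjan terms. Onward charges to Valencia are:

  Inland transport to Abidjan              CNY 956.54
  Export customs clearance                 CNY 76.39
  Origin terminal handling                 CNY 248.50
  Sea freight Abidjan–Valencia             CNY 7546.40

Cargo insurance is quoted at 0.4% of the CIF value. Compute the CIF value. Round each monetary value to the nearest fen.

CIF value: CNY 58858.28

Let C be the CIF value. C = EXW price + pre-shipment costs + freight + 0.4% × C
C − 0.4% × C = 49795.02 + 956.54 + 76.39 + 248.50 + 7546.40
0.996 × C = 58622.85
C = 58622.85 / 0.996 = 58858.28
Insurance premium = 0.4% × 58858.28 = 235.43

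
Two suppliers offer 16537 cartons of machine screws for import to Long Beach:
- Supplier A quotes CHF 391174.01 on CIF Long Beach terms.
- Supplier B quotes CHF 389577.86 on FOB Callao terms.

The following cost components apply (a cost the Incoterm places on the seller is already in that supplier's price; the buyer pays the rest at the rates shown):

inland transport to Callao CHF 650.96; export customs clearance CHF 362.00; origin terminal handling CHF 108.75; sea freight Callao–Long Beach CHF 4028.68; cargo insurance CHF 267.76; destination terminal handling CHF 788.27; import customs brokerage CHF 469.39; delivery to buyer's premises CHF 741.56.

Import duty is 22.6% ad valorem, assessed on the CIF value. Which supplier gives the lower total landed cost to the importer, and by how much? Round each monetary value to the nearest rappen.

Supplier A (CIF):
The CIF price already equals the CIF value: 391174.01
Import duty = 391174.01 × 22.6% = 88405.33
Buyer bears (A): 788.27 + 469.39 + 741.56 = 1999.22
Landed cost (A) = invoice 391174.01 + 1999.22 + duty 88405.33 = 481578.56
Supplier B (FOB):
CIF value = FOB price + freight + insurance = 389577.86 + 4028.68 + 267.76 = 393874.30
Import duty = 393874.30 × 22.6% = 89015.59
Buyer bears (B): 4028.68 + 267.76 + 788.27 + 469.39 + 741.56 = 6295.66
Landed cost (B) = invoice 389577.86 + 6295.66 + duty 89015.59 = 484889.11
Difference = |481578.56 − 484889.11| = 3310.55

Supplier A is cheaper by CHF 3310.55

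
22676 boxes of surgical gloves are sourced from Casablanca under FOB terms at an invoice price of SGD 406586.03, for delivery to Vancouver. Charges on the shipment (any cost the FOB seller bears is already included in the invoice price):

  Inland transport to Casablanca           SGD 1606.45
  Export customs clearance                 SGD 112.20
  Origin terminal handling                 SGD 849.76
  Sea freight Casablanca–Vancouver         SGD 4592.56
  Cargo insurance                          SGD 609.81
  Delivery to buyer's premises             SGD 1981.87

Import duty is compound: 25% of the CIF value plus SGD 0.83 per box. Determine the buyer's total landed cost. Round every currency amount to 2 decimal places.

FOB: the seller bears costs until goods are on board at the origin port; the buyer bears freight, insurance and all costs thereafter.
Already in the invoice (seller's account under FOB): inland to port, export clearance, origin terminal — exclude.
CIF value = FOB price + freight + insurance = 406586.03 + 4592.56 + 609.81 = 411788.40
Ad valorem component: 411788.40 × 25% = 102947.10
Specific component: 22676 × 0.83 = 18821.08
Import duty = 102947.10 + 18821.08 = 121768.18
Buyer bears: freight 4592.56 + insurance 609.81 + delivery 1981.87 + duty 121768.18 = 128952.42
Landed cost = invoice 406586.03 + 128952.42 = 535538.45

Total landed cost: SGD 535538.45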